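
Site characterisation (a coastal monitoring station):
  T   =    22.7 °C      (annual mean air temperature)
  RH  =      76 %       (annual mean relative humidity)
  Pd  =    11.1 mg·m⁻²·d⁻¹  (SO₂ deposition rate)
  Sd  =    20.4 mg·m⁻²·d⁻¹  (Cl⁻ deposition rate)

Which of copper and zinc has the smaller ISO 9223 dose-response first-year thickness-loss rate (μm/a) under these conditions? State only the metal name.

copper

copper: T>10 °C ⇒ hinge -0.080·(22.7−10) = -1.0160
  SO₂ term: 0.0053·11.1^0.26·exp(0.059·76-1.0160) = 0.3178
  Sd branch = 0.01025·Sd^0.27·e^(0.036·RH+0.049·T) = 1.085 μm/a
  sum: 0.3178 + 1.085 → r_corr = 1.403 μm/a
zinc: f(T) = -0.071·(T−10) [T>10 °C] = -0.9017
  Pd branch = 0.0129·Pd^0.44·e^(0.046·RH+f) = 0.498 μm/a
  Sd branch = 0.0175·Sd^0.57·e^(0.008·RH+0.085·T) = 1.235 μm/a
  r_corr = 0.498 + 1.235 = 1.733 μm/a
Ordering by μm/a: zinc (1.73) > copper (1.4)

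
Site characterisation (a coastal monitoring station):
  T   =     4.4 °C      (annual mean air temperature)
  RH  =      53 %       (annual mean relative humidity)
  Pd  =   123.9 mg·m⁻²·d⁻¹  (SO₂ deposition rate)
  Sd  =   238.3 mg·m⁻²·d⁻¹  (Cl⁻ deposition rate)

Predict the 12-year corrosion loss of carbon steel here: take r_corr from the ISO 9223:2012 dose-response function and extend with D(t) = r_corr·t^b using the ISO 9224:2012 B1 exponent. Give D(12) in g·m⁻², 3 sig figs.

D(12) = 1.38e+03 g·m⁻²

carbon steel: temperature factor f = +0.150·(-5.6) = -0.8400
  Pd branch = 1.77·Pd^0.52·e^(0.02·RH+f) = 27.03 μm/a
  Cl⁻ term: 0.102·238.3^0.62·exp(0.033·53+0.04·4.4) = 20.82
  sum: 27.03 + 20.82 → r_corr = 47.85 μm/a
ISO 9224: D(t) = r_corr · t^b with b = 0.523 (carbon steel, B1)
  D(12) = 47.85 × 12^0.523 = 47.85 × 3.668 = 175.5 μm
  Mass loss = 175.5 μm × 7.85 g/cm³ = 1378 g·m⁻²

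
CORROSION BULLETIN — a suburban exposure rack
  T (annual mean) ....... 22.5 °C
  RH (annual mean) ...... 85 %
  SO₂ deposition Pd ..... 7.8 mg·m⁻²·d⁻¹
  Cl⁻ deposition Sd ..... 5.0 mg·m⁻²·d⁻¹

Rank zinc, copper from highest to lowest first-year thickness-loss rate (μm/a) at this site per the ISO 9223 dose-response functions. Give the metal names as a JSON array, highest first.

zinc: f(T) = -0.071·(T−10) [T>10 °C] = -0.8875
  SO₂ term: 0.0129·7.8^0.44·exp(0.046·85-0.8875) = 0.6543
  Cl⁻ term: 0.0175·5.0^0.57·exp(0.008·85+0.085·22.5) = 0.5853
  sum: 0.6543 + 0.5853 → r_corr = 1.24 μm/a
copper: temperature factor f = -0.080·(12.5) = -1.0000
  Pd branch = 0.0053·Pd^0.26·e^(0.059·RH+f) = 0.5011 μm/a
  Sd branch = 0.01025·Sd^0.27·e^(0.036·RH+0.049·T) = 1.017 μm/a
  sum: 0.5011 + 1.017 → r_corr = 1.518 μm/a
Ordering by μm/a: copper (1.52) > zinc (1.24)

["copper", "zinc"]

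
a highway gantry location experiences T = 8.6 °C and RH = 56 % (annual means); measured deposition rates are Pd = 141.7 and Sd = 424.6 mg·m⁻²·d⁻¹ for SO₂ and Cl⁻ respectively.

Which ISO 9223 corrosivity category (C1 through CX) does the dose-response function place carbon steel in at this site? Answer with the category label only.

C5

carbon steel: T≤10 °C ⇒ hinge +0.150·(8.6−10) = -0.2100
  Pd branch = 1.77·Pd^0.52·e^(0.02·RH+f) = 57.8 μm/a
  Cl⁻ term: 0.102·424.6^0.62·exp(0.033·56+0.04·8.6) = 38.9
  sum: 57.8 + 38.9 → r_corr = 96.69 μm/a
ISO 9223 Table 2 (carbon steel): 80 < 96.7 ≤ 200 μm/a ⇒ C5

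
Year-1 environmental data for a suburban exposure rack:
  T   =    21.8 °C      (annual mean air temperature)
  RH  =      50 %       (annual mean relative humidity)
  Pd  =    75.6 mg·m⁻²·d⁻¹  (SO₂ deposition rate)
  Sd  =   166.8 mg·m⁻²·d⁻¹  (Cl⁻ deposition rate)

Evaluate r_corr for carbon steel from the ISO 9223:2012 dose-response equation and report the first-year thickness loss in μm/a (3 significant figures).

r_corr = 54.4 μm/a

carbon steel: f(T) = -0.054·(T−10) [T>10 °C] = -0.6372
  SO₂ term: 1.77·75.6^0.52·exp(0.02·50-0.6372) = 24.12
  Sd branch = 0.102·Sd^0.62·e^(0.033·RH+0.04·T) = 30.31 μm/a
  sum: 24.12 + 30.31 → r_corr = 54.43 μm/a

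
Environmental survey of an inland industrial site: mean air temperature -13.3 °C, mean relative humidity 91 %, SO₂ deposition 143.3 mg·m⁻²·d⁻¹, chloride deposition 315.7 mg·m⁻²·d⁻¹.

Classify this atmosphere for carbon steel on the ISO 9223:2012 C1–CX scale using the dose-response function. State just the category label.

C3

carbon steel: temperature factor f = +0.150·(-23.3) = -3.4950
  Pd branch = 1.77·Pd^0.52·e^(0.02·RH+f) = 4.383 μm/a
  Sd branch = 0.102·Sd^0.62·e^(0.033·RH+0.04·T) = 42.79 μm/a
  r_corr = 4.383 + 42.79 = 47.17 μm/a
ISO 9223 Table 2 (carbon steel): 25 < 47.2 ≤ 50 μm/a ⇒ C3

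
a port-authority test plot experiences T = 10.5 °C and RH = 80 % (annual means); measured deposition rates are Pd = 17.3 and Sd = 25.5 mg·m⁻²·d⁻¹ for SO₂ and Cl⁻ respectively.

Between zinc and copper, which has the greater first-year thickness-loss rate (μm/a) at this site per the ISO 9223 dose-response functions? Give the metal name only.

zinc

zinc: f(T) = -0.071·(T−10) [T>10 °C] = -0.0355
  Pd branch = 0.0129·Pd^0.44·e^(0.046·RH+f) = 1.73 μm/a
  Sd branch = 0.0175·Sd^0.57·e^(0.008·RH+0.085·T) = 0.5132 μm/a
  r_corr = 1.73 + 0.5132 = 2.244 μm/a
copper: f(T) = -0.080·(T−10) [T>10 °C] = -0.0400
  Pd branch = 0.0053·Pd^0.26·e^(0.059·RH+f) = 1.199 μm/a
  Cl⁻ term: 0.01025·25.5^0.27·exp(0.036·80+0.049·10.5) = 0.7323
  r_corr = 1.199 + 0.7323 = 1.931 μm/a
Ordering by μm/a: zinc (2.24) > copper (1.93)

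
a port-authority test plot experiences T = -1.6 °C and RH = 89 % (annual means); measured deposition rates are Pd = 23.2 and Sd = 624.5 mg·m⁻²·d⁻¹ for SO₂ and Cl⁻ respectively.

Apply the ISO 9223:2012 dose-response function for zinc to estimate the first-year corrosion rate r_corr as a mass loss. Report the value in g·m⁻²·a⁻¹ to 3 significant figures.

r_corr = 22.9 g·m⁻²·a⁻¹

zinc: f(T) = +0.038·(T−10) [T≤10 °C] = -0.4408
  Pd branch = 0.0129·Pd^0.44·e^(0.046·RH+f) = 1.986 μm/a
  Sd branch = 0.0175·Sd^0.57·e^(0.008·RH+0.085·T) = 1.221 μm/a
  r_corr = 1.986 + 1.221 = 3.207 μm/a
Convert to mass loss: 3.207 μm/a × 7.14 g/cm³ = 22.9 g·m⁻²·a⁻¹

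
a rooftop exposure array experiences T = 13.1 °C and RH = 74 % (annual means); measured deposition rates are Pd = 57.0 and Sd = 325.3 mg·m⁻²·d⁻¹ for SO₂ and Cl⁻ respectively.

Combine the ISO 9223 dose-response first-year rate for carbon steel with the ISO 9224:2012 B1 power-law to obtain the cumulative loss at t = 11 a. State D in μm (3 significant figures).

carbon steel: f(T) = -0.054·(T−10) [T>10 °C] = -0.1674
  Pd branch = 1.77·Pd^0.52·e^(0.02·RH+f) = 53.84 μm/a
  Cl⁻ term: 0.102·325.3^0.62·exp(0.033·74+0.04·13.1) = 71.5
  r_corr = 53.84 + 71.5 = 125.3 μm/a
Power-law: D(11) = r_corr · 11^0.523
  D(11) = 125.3 × 11^0.523 = 125.3 × 3.505 = 439.3 μm

D(11) = 439 μm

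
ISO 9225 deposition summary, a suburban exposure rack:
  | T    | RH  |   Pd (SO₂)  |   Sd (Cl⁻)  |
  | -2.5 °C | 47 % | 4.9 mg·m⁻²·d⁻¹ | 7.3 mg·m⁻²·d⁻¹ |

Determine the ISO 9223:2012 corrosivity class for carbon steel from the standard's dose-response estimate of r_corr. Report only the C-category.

C2

carbon steel: temperature factor f = +0.150·(-12.5) = -1.8750
  SO₂ term: 1.77·4.9^0.52·exp(0.02·47-1.8750) = 1.588
  Sd branch = 0.102·Sd^0.62·e^(0.033·RH+0.04·T) = 1.493 μm/a
  sum: 1.588 + 1.493 → r_corr = 3.081 μm/a
ISO 9223 Table 2 (carbon steel): 1.3 < 3.08 ≤ 25 μm/a ⇒ C2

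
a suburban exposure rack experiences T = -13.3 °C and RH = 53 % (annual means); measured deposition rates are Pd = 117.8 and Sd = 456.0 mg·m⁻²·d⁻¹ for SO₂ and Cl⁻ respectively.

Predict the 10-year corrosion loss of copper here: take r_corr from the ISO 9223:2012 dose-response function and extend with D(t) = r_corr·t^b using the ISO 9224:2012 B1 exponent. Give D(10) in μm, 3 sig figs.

copper: f(T) = +0.126·(T−10) [T≤10 °C] = -2.9358
  Pd branch = 0.0053·Pd^0.26·e^(0.059·RH+f) = 0.02217 μm/a
  Cl⁻ term: 0.01025·456.0^0.27·exp(0.036·53+0.049·-13.3) = 0.188
  r_corr = 0.02217 + 0.188 = 0.2102 μm/a
ISO 9224: D(t) = r_corr · t^b with b = 0.667 (copper, B1)
  D(10) = 0.2102 × 10^0.667 = 0.2102 × 4.645 = 0.9765 μm

D(10) = 0.976 μm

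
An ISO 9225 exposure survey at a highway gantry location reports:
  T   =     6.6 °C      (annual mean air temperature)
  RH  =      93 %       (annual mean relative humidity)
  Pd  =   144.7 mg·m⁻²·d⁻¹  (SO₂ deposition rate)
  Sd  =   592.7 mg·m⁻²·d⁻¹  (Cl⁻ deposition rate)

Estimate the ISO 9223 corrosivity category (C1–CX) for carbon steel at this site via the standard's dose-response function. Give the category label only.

carbon steel: T≤10 °C ⇒ hinge +0.150·(6.6−10) = -0.5100
  Pd branch = 1.77·Pd^0.52·e^(0.02·RH+f) = 90.72 μm/a
  Sd branch = 0.102·Sd^0.62·e^(0.033·RH+0.04·T) = 149.7 μm/a
  r_corr = 90.72 + 149.7 = 240.4 μm/a
240 μm/a falls in (200, 700] for carbon steel → category CX

CX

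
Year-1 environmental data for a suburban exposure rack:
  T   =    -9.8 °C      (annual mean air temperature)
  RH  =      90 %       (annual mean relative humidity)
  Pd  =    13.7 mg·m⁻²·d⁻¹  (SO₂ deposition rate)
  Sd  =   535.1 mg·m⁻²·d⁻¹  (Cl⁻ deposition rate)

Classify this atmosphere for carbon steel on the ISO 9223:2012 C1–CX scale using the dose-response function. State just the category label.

C4

carbon steel: temperature factor f = +0.150·(-19.8) = -2.9700
  SO₂ term: 1.77·13.7^0.52·exp(0.02·90-2.9700) = 2.143
  Cl⁻ term: 0.102·535.1^0.62·exp(0.033·90+0.04·-9.8) = 66.05
  r_corr = 2.143 + 66.05 = 68.19 μm/a
ISO 9223 Table 2 (carbon steel): 50 < 68.2 ≤ 80 μm/a ⇒ C4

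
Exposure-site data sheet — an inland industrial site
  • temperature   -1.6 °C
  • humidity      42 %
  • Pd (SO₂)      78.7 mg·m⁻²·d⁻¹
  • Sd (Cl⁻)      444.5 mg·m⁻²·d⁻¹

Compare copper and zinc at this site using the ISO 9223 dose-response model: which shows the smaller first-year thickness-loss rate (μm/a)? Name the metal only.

copper: temperature factor f = +0.126·(-11.6) = -1.4616
  SO₂ term: 0.0053·78.7^0.26·exp(0.059·42-1.4616) = 0.04557
  Cl⁻ term: 0.01025·444.5^0.27·exp(0.036·42+0.049·-1.6) = 0.223
  r_corr = 0.04557 + 0.223 = 0.2685 μm/a
zinc: f(T) = +0.038·(T−10) [T≤10 °C] = -0.4408
  SO₂ term: 0.0129·78.7^0.44·exp(0.046·42-0.4408) = 0.3912
  Cl⁻ term: 0.0175·444.5^0.57·exp(0.008·42+0.085·-1.6) = 0.6905
  sum: 0.3912 + 0.6905 → r_corr = 1.082 μm/a
Ordering by μm/a: zinc (1.08) > copper (0.269)

copper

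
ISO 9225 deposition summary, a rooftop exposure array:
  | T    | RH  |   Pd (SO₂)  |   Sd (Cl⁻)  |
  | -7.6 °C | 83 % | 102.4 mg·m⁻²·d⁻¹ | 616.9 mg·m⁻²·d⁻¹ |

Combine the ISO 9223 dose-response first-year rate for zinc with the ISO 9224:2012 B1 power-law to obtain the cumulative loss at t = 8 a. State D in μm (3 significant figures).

zinc: temperature factor f = +0.038·(-17.6) = -0.6688
  SO₂ term: 0.0129·102.4^0.44·exp(0.046·83-0.6688) = 2.306
  Sd branch = 0.0175·Sd^0.57·e^(0.008·RH+0.085·T) = 0.6939 μm/a
  r_corr = 2.306 + 0.6939 = 3 μm/a
Long-term exponent b (ISO 9224 Table 2, B1) = 0.813
  D(8) = 3 × 8^0.813 = 3 × 5.423 = 16.27 μm

D(8) = 16.3 μm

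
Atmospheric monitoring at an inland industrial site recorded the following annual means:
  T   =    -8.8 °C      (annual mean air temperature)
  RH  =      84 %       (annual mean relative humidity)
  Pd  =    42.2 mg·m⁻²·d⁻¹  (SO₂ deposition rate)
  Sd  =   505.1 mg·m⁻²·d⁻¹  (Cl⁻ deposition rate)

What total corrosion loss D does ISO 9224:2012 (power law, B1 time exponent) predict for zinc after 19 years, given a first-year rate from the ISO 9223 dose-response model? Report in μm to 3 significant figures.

zinc: f(T) = +0.038·(T−10) [T≤10 °C] = -0.7144
  Pd branch = 0.0129·Pd^0.44·e^(0.046·RH+f) = 1.562 μm/a
  Sd branch = 0.0175·Sd^0.57·e^(0.008·RH+0.085·T) = 0.5636 μm/a
  sum: 1.562 + 0.5636 → r_corr = 2.125 μm/a
Long-term exponent b (ISO 9224 Table 2, B1) = 0.813
  D(19) = 2.125 × 19^0.813 = 2.125 × 10.96 = 23.28 μm

D(19) = 23.3 μm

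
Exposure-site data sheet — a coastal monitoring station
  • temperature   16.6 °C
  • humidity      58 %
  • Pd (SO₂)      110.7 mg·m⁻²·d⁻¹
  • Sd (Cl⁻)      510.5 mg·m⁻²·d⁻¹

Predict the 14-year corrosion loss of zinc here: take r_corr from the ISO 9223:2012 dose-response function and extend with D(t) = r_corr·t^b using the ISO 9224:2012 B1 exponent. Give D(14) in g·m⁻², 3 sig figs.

zinc: T>10 °C ⇒ hinge -0.071·(16.6−10) = -0.4686
  SO₂ term: 0.0129·110.7^0.44·exp(0.046·58-0.4686) = 0.923
  Sd branch = 0.0175·Sd^0.57·e^(0.008·RH+0.085·T) = 3.989 μm/a
  sum: 0.923 + 3.989 → r_corr = 4.912 μm/a
ISO 9224: D(t) = r_corr · t^b with b = 0.813 (zinc, B1)
  D(14) = 4.912 × 14^0.813 = 4.912 × 8.547 = 41.98 μm
  Mass loss = 41.98 μm × 7.14 g/cm³ = 299.8 g·m⁻²

D(14) = 300 g·m⁻²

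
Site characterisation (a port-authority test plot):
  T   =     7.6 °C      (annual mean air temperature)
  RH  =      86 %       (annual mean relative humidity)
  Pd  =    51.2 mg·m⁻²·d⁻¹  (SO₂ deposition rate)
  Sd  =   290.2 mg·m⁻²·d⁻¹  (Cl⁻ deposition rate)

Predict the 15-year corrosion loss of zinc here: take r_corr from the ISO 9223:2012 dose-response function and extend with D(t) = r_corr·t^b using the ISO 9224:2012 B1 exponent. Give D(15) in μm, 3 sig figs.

zinc: temperature factor f = +0.038·(-2.4) = -0.0912
  SO₂ term: 0.0129·51.2^0.44·exp(0.046·86-0.0912) = 3.476
  Cl⁻ term: 0.0175·290.2^0.57·exp(0.008·86+0.085·7.6) = 1.683
  sum: 3.476 + 1.683 → r_corr = 5.16 μm/a
ISO 9224: D(t) = r_corr · t^b with b = 0.813 (zinc, B1)
  D(15) = 5.16 × 15^0.813 = 5.16 × 9.04 = 46.64 μm

D(15) = 46.6 μm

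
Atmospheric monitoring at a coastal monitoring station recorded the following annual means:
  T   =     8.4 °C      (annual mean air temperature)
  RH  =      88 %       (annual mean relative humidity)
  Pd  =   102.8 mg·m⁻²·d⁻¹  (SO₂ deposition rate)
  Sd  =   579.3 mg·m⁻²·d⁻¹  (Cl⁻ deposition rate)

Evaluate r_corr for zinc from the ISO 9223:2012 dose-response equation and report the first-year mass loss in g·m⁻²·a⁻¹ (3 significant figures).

r_corr = 57.5 g·m⁻²·a⁻¹

zinc: temperature factor f = +0.038·(-1.6) = -0.0608
  Pd branch = 0.0129·Pd^0.44·e^(0.046·RH+f) = 5.339 μm/a
  Cl⁻ term: 0.0175·579.3^0.57·exp(0.008·88+0.085·8.4) = 2.715
  r_corr = 5.339 + 2.715 = 8.054 μm/a
Convert to mass loss: 8.054 μm/a × 7.14 g/cm³ = 57.51 g·m⁻²·a⁻¹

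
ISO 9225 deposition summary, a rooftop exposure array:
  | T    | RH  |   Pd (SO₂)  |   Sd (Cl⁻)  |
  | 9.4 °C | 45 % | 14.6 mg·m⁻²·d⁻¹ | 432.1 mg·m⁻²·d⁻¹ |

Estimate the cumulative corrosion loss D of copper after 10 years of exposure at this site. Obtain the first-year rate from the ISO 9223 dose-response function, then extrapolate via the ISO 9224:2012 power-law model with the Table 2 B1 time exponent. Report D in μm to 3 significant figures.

copper: T≤10 °C ⇒ hinge +0.126·(9.4−10) = -0.0756
  SO₂ term: 0.0053·14.6^0.26·exp(0.059·45-0.0756) = 0.1404
  Cl⁻ term: 0.01025·432.1^0.27·exp(0.036·45+0.049·9.4) = 0.4226
  r_corr = 0.1404 + 0.4226 = 0.563 μm/a
ISO 9224: D(t) = r_corr · t^b with b = 0.667 (copper, B1)
  D(10) = 0.563 × 10^0.667 = 0.563 × 4.645 = 2.615 μm

D(10) = 2.61 μm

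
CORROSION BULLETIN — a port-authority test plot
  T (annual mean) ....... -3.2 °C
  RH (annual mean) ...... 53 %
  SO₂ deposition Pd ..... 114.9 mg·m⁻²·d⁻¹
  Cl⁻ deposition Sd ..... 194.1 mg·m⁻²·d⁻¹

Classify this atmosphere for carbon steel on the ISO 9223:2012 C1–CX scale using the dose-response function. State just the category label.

carbon steel: f(T) = +0.150·(T−10) [T≤10 °C] = -1.9800
  sulphur-dioxide contribution → 8.314 μm/a
  chloride contribution → 13.53 μm/a
  ⇒ r_corr(carbon steel) = 21.84 μm/a
21.8 μm/a falls in (1.3, 25] for carbon steel → category C2

C2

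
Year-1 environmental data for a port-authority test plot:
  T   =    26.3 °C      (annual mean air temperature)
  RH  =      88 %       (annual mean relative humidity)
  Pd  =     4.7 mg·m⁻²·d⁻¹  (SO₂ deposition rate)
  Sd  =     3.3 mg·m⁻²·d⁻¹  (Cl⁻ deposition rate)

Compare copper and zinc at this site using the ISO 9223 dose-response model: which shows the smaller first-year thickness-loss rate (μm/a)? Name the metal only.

copper: T>10 °C ⇒ hinge -0.080·(26.3−10) = -1.3040
  SO₂ term: 0.0053·4.7^0.26·exp(0.059·88-1.3040) = 0.3869
  Sd branch = 0.01025·Sd^0.27·e^(0.036·RH+0.049·T) = 1.22 μm/a
  r_corr = 0.3869 + 1.22 = 1.607 μm/a
zinc: T>10 °C ⇒ hinge -0.071·(26.3−10) = -1.1573
  Pd branch = 0.0129·Pd^0.44·e^(0.046·RH+f) = 0.4589 μm/a
  Sd branch = 0.0175·Sd^0.57·e^(0.008·RH+0.085·T) = 0.6534 μm/a
  sum: 0.4589 + 0.6534 → r_corr = 1.112 μm/a
Ordering by μm/a: copper (1.61) > zinc (1.11)

zinc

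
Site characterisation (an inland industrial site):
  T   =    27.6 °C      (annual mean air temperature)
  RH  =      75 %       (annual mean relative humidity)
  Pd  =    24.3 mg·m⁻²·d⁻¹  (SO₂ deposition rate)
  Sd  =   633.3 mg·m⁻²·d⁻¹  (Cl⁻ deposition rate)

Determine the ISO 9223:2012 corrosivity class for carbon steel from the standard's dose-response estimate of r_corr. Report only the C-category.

CX

carbon steel: f(T) = -0.054·(T−10) [T>10 °C] = -0.9504
  Pd branch = 1.77·Pd^0.52·e^(0.02·RH+f) = 16.11 μm/a
  Sd branch = 0.102·Sd^0.62·e^(0.033·RH+0.04·T) = 199.5 μm/a
  r_corr = 16.11 + 199.5 = 215.6 μm/a
216 μm/a falls in (200, 700] for carbon steel → category CX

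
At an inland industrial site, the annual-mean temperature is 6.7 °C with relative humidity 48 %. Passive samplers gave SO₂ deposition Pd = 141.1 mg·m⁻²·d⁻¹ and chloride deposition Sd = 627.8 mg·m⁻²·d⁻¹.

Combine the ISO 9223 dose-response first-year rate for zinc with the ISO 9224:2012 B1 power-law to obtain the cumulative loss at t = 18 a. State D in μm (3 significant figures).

D(18) = 28.3 μm

zinc: T≤10 °C ⇒ hinge +0.038·(6.7−10) = -0.1254
  sulphur-dioxide contribution → 0.9138 μm/a
  chloride contribution → 1.786 μm/a
  total first-year rate 2.7 μm/a
Power-law: D(18) = r_corr · 18^0.813
  D(18) = 2.7 × 18^0.813 = 2.7 × 10.48 = 28.31 μm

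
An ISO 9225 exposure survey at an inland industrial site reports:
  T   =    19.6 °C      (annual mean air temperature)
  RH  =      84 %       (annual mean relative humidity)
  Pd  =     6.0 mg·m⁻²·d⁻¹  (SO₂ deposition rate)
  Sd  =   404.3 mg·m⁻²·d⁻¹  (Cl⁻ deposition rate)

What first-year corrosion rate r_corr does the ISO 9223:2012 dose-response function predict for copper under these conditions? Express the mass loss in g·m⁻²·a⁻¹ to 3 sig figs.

copper: f(T) = -0.080·(T−10) [T>10 °C] = -0.7680
  Pd branch = 0.0053·Pd^0.26·e^(0.059·RH+f) = 0.5564 μm/a
  Sd branch = 0.01025·Sd^0.27·e^(0.036·RH+0.049·T) = 2.786 μm/a
  sum: 0.5564 + 2.786 → r_corr = 3.342 μm/a
Convert to mass loss: 3.342 μm/a × 8.96 g/cm³ = 29.95 g·m⁻²·a⁻¹

r_corr = 29.9 g·m⁻²·a⁻¹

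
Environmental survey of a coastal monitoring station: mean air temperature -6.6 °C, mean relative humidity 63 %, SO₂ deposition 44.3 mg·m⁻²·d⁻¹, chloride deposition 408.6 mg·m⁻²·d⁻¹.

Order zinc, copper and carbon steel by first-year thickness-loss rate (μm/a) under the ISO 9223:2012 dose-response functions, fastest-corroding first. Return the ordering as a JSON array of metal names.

zinc: f(T) = +0.038·(T−10) [T≤10 °C] = -0.6308
  Pd branch = 0.0129·Pd^0.44·e^(0.046·RH+f) = 0.6601 μm/a
  Sd branch = 0.0175·Sd^0.57·e^(0.008·RH+0.085·T) = 0.509 μm/a
  r_corr = 0.6601 + 0.509 = 1.169 μm/a
copper: T≤10 °C ⇒ hinge +0.126·(-6.6−10) = -2.0916
  SO₂ term: 0.0053·44.3^0.26·exp(0.059·63-2.0916) = 0.07215
  Sd branch = 0.01025·Sd^0.27·e^(0.036·RH+0.049·T) = 0.3633 μm/a
  r_corr = 0.07215 + 0.3633 = 0.4355 μm/a
carbon steel: f(T) = +0.150·(T−10) [T≤10 °C] = -2.4900
  SO₂ term: 1.77·44.3^0.52·exp(0.02·63-2.4900) = 3.715
  Sd branch = 0.102·Sd^0.62·e^(0.033·RH+0.04·T) = 26.05 μm/a
  r_corr = 3.715 + 26.05 = 29.77 μm/a
Ordering by μm/a: carbon steel (29.8) > zinc (1.17) > copper (0.435)

["carbon steel", "zinc", "copper"]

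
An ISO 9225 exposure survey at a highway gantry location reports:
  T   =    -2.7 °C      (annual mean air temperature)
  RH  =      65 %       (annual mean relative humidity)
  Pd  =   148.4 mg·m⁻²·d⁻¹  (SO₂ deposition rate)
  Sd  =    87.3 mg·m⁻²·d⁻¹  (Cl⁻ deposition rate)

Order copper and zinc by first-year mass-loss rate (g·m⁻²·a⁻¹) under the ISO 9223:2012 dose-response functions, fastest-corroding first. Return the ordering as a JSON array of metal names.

copper: temperature factor f = +0.126·(-12.7) = -1.6002
  Pd branch = 0.0053·Pd^0.26·e^(0.059·RH+f) = 0.1817 μm/a
  Sd branch = 0.01025·Sd^0.27·e^(0.036·RH+0.049·T) = 0.3116 μm/a
  sum: 0.1817 + 0.3116 → r_corr = 0.4933 μm/a
  mass loss = 0.4933 μm/a × 8.96 g/cm³ = 4.42 g·m⁻²·a⁻¹
zinc: temperature factor f = +0.038·(-12.7) = -0.4826
  Pd branch = 0.0129·Pd^0.44·e^(0.046·RH+f) = 1.429 μm/a
  Sd branch = 0.0175·Sd^0.57·e^(0.008·RH+0.085·T) = 0.2989 μm/a
  r_corr = 1.429 + 0.2989 = 1.728 μm/a
  mass loss = 1.728 μm/a × 7.14 g/cm³ = 12.34 g·m⁻²·a⁻¹
Ordering by g·m⁻²·a⁻¹: zinc (12.3) > copper (4.42)

["zinc", "copper"]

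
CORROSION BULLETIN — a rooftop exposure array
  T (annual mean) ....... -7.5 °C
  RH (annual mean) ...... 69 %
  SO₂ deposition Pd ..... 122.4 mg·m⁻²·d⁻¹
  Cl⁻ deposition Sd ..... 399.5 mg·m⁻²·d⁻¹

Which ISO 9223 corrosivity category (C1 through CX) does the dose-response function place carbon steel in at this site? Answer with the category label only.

C3

carbon steel: f(T) = +0.150·(T−10) [T≤10 °C] = -2.6250
  sulphur-dioxide contribution → 6.208 μm/a
  chloride contribution → 30.21 μm/a
  ⇒ r_corr(carbon steel) = 36.42 μm/a
Category bounds: 25…50 μm/a bracket r_corr ⇒ C3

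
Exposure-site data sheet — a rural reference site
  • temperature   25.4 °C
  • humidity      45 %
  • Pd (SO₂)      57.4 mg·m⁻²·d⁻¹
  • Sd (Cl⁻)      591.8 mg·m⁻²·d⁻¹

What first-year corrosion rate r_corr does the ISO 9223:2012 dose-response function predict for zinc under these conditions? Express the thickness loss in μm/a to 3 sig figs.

r_corr = 8.47 μm/a

zinc: temperature factor f = -0.071·(15.4) = -1.0934
  SO₂ term: 0.0129·57.4^0.44·exp(0.046·45-1.0934) = 0.2035
  Cl⁻ term: 0.0175·591.8^0.57·exp(0.008·45+0.085·25.4) = 8.264
  sum: 0.2035 + 8.264 → r_corr = 8.467 μm/a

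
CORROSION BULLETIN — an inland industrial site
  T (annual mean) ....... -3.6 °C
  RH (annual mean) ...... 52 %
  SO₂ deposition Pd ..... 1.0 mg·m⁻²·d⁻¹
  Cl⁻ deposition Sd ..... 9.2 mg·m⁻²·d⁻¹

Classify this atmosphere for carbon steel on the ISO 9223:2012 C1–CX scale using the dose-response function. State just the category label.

carbon steel: f(T) = +0.150·(T−10) [T≤10 °C] = -2.0400
  SO₂ term: 1.77·1.0^0.52·exp(0.02·52-2.0400) = 0.6511
  Cl⁻ term: 0.102·9.2^0.62·exp(0.033·52+0.04·-3.6) = 1.945
  sum: 0.6511 + 1.945 → r_corr = 2.596 μm/a
2.6 μm/a falls in (1.3, 25] for carbon steel → category C2

C2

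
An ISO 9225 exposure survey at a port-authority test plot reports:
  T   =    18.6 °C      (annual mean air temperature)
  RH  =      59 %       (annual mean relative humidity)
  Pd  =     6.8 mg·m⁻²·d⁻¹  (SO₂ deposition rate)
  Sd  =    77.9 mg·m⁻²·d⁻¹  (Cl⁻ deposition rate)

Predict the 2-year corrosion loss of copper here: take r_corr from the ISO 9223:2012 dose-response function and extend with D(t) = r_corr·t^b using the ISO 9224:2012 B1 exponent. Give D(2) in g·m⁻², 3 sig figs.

D(2) = 11.9 g·m⁻²

copper: temperature factor f = -0.080·(8.6) = -0.6880
  sulphur-dioxide contribution → 0.1425 μm/a
  chloride contribution → 0.6913 μm/a
  ⇒ r_corr(copper) = 0.8338 μm/a
Power-law: D(2) = r_corr · 2^0.667
  D(2) = 0.8338 × 2^0.667 = 0.8338 × 1.588 = 1.324 μm
  Mass loss = 1.324 μm × 8.96 g/cm³ = 11.86 g·m⁻²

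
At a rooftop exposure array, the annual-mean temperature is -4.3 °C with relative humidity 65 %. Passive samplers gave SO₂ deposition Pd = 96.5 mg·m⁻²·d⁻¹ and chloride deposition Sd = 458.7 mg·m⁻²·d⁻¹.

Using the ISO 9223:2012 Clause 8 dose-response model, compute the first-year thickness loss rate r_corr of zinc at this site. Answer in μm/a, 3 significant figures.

r_corr = 1.78 μm/a

zinc: temperature factor f = +0.038·(-14.3) = -0.5434
  sulphur-dioxide contribution → 1.113 μm/a
  chloride contribution → 0.6718 μm/a
  total first-year rate 1.784 μm/a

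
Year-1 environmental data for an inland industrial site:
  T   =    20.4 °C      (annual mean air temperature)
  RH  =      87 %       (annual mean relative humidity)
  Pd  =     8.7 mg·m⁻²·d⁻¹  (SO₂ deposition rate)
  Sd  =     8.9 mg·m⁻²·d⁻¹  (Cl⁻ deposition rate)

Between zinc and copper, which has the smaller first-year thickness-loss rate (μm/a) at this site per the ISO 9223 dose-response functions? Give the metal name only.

zinc: f(T) = -0.071·(T−10) [T>10 °C] = -0.7384
  SO₂ term: 0.0129·8.7^0.44·exp(0.046·87-0.7384) = 0.8737
  Cl⁻ term: 0.0175·8.9^0.57·exp(0.008·87+0.085·20.4) = 0.6911
  sum: 0.8737 + 0.6911 → r_corr = 1.565 μm/a
copper: f(T) = -0.080·(T−10) [T>10 °C] = -0.8320
  Pd branch = 0.0053·Pd^0.26·e^(0.059·RH+f) = 0.6862 μm/a
  Cl⁻ term: 0.01025·8.9^0.27·exp(0.036·87+0.049·20.4) = 1.152
  sum: 0.6862 + 1.152 → r_corr = 1.838 μm/a
Ordering by μm/a: copper (1.84) > zinc (1.56)

zinc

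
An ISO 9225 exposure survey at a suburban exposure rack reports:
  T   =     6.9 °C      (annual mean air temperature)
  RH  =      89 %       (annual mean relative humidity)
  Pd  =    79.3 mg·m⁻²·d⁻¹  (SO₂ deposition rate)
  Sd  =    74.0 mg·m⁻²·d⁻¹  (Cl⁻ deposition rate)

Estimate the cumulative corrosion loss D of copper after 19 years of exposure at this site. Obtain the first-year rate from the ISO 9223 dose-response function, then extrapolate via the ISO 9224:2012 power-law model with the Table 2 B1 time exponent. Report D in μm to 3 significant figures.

copper: T≤10 °C ⇒ hinge +0.126·(6.9−10) = -0.3906
  Pd branch = 0.0053·Pd^0.26·e^(0.059·RH+f) = 2.133 μm/a
  Sd branch = 0.01025·Sd^0.27·e^(0.036·RH+0.049·T) = 1.132 μm/a
  r_corr = 2.133 + 1.132 = 3.264 μm/a
Power-law: D(19) = r_corr · 19^0.667
  D(19) = 3.264 × 19^0.667 = 3.264 × 7.127 = 23.27 μm

D(19) = 23.3 μm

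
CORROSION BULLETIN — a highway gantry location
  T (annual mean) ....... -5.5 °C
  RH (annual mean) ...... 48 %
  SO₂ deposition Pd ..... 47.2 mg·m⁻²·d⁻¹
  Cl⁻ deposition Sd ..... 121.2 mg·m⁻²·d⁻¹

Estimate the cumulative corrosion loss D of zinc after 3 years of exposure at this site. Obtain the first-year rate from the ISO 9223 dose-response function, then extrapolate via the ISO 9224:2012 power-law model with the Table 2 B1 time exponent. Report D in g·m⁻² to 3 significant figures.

zinc: f(T) = +0.038·(T−10) [T≤10 °C] = -0.5890
  SO₂ term: 0.0129·47.2^0.44·exp(0.046·48-0.5890) = 0.355
  Sd branch = 0.0175·Sd^0.57·e^(0.008·RH+0.085·T) = 0.248 μm/a
  sum: 0.355 + 0.248 → r_corr = 0.603 μm/a
Long-term exponent b (ISO 9224 Table 2, B1) = 0.813
  D(3) = 0.603 × 3^0.813 = 0.603 × 2.443 = 1.473 μm
  Mass loss = 1.473 μm × 7.14 g/cm³ = 10.52 g·m⁻²

D(3) = 10.5 g·m⁻²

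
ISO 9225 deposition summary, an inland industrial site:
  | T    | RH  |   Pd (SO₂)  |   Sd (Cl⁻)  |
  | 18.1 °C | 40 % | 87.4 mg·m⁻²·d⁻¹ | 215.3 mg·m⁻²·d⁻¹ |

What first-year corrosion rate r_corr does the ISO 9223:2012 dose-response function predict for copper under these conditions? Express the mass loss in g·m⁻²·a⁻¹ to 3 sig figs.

r_corr = 4.85 g·m⁻²·a⁻¹

copper: T>10 °C ⇒ hinge -0.080·(18.1−10) = -0.6480
  sulphur-dioxide contribution → 0.09388 μm/a
  chloride contribution → 0.4479 μm/a
  total first-year rate 0.5418 μm/a
Convert to mass loss: 0.5418 μm/a × 8.96 g/cm³ = 4.855 g·m⁻²·a⁻¹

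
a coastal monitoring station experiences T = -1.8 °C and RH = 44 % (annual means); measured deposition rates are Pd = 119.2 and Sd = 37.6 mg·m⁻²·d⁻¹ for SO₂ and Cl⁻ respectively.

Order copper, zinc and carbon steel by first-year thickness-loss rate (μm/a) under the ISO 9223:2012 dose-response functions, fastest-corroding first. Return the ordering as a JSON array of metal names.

["carbon steel", "zinc", "copper"]

copper: f(T) = +0.126·(T−10) [T≤10 °C] = -1.4868
  SO₂ term: 0.0053·119.2^0.26·exp(0.059·44-1.4868) = 0.0557
  Sd branch = 0.01025·Sd^0.27·e^(0.036·RH+0.049·T) = 0.1218 μm/a
  r_corr = 0.0557 + 0.1218 = 0.1775 μm/a
zinc: temperature factor f = +0.038·(-11.8) = -0.4484
  Pd branch = 0.0129·Pd^0.44·e^(0.046·RH+f) = 0.511 μm/a
  Cl⁻ term: 0.0175·37.6^0.57·exp(0.008·44+0.085·-1.8) = 0.1688
  r_corr = 0.511 + 0.1688 = 0.6798 μm/a
carbon steel: T≤10 °C ⇒ hinge +0.150·(-1.8−10) = -1.7700
  SO₂ term: 1.77·119.2^0.52·exp(0.02·44-1.7700) = 8.732
  Cl⁻ term: 0.102·37.6^0.62·exp(0.033·44+0.04·-1.8) = 3.842
  sum: 8.732 + 3.842 → r_corr = 12.57 μm/a
Ordering by μm/a: carbon steel (12.6) > zinc (0.68) > copper (0.177)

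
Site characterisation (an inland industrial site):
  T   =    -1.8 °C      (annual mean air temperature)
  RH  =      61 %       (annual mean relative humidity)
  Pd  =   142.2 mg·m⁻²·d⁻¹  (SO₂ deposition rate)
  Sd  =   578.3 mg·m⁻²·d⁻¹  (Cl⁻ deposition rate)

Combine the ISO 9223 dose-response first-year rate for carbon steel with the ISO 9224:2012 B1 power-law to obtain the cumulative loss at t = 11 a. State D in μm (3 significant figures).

D(11) = 176 μm

carbon steel: temperature factor f = +0.150·(-11.8) = -1.7700
  Pd branch = 1.77·Pd^0.52·e^(0.02·RH+f) = 13.45 μm/a
  Sd branch = 0.102·Sd^0.62·e^(0.033·RH+0.04·T) = 36.65 μm/a
  r_corr = 13.45 + 36.65 = 50.1 μm/a
Power-law: D(11) = r_corr · 11^0.523
  D(11) = 50.1 × 11^0.523 = 50.1 × 3.505 = 175.6 μm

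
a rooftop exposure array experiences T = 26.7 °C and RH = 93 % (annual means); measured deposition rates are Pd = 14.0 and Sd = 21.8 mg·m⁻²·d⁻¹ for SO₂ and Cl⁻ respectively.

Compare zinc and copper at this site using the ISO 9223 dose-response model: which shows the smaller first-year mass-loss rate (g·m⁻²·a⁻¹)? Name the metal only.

zinc: f(T) = -0.071·(T−10) [T>10 °C] = -1.1857
  SO₂ term: 0.0129·14.0^0.44·exp(0.046·93-1.1857) = 0.9075
  Sd branch = 0.0175·Sd^0.57·e^(0.008·RH+0.085·T) = 2.064 μm/a
  sum: 0.9075 + 2.064 → r_corr = 2.971 μm/a
  mass loss = 2.971 μm/a × 7.14 g/cm³ = 21.22 g·m⁻²·a⁻¹
copper: f(T) = -0.080·(T−10) [T>10 °C] = -1.3360
  SO₂ term: 0.0053·14.0^0.26·exp(0.059·93-1.3360) = 0.6684
  Cl⁻ term: 0.01025·21.8^0.27·exp(0.036·93+0.049·26.7) = 2.479
  sum: 0.6684 + 2.479 → r_corr = 3.148 μm/a
  mass loss = 3.148 μm/a × 8.96 g/cm³ = 28.2 g·m⁻²·a⁻¹
Ordering by g·m⁻²·a⁻¹: copper (28.2) > zinc (21.2)

zinc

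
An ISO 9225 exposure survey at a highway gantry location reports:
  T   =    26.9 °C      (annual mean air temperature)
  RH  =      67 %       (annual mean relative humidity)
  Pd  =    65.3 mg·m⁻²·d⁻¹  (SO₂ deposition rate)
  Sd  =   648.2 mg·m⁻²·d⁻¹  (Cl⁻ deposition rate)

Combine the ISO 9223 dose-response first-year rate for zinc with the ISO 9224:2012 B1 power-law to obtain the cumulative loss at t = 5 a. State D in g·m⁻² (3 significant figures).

zinc: temperature factor f = -0.071·(16.9) = -1.1999
  SO₂ term: 0.0129·65.3^0.44·exp(0.046·67-1.1999) = 0.5328
  Sd branch = 0.0175·Sd^0.57·e^(0.008·RH+0.085·T) = 11.79 μm/a
  sum: 0.5328 + 11.79 → r_corr = 12.32 μm/a
ISO 9224: D(t) = r_corr · t^b with b = 0.813 (zinc, B1)
  D(5) = 12.32 × 5^0.813 = 12.32 × 3.701 = 45.6 μm
  Mass loss = 45.6 μm × 7.14 g/cm³ = 325.6 g·m⁻²

D(5) = 326 g·m⁻²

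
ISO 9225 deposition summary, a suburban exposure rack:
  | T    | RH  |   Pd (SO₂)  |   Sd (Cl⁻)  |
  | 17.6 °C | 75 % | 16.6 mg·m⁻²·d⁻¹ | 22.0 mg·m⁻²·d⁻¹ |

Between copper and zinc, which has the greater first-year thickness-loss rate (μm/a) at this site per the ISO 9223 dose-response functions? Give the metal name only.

zinc

copper: f(T) = -0.080·(T−10) [T>10 °C] = -0.6080
  SO₂ term: 0.0053·16.6^0.26·exp(0.059·75-0.6080) = 0.5003
  Cl⁻ term: 0.01025·22.0^0.27·exp(0.036·75+0.049·17.6) = 0.8324
  sum: 0.5003 + 0.8324 → r_corr = 1.333 μm/a
zinc: T>10 °C ⇒ hinge -0.071·(17.6−10) = -0.5396
  SO₂ term: 0.0129·16.6^0.44·exp(0.046·75-0.5396) = 0.8155
  Sd branch = 0.0175·Sd^0.57·e^(0.008·RH+0.085·T) = 0.8289 μm/a
  sum: 0.8155 + 0.8289 → r_corr = 1.644 μm/a
Ordering by μm/a: zinc (1.64) > copper (1.33)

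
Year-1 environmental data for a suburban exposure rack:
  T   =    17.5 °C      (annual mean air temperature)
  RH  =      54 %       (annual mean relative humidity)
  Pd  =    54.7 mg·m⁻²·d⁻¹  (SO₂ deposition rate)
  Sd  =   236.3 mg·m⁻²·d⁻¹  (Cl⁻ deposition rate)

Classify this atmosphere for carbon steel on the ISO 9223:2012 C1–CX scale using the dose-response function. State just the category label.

C4

carbon steel: f(T) = -0.054·(T−10) [T>10 °C] = -0.4050
  sulphur-dioxide contribution → 27.85 μm/a
  chloride contribution → 36.15 μm/a
  ⇒ r_corr(carbon steel) = 64 μm/a
64 μm/a falls in (50, 80] for carbon steel → category C4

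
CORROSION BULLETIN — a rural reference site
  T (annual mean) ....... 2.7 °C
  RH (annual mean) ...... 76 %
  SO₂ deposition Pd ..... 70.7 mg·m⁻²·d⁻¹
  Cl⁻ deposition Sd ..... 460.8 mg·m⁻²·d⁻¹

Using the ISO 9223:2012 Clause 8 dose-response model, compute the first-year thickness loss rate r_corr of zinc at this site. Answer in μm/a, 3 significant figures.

zinc: temperature factor f = +0.038·(-7.3) = -0.2774
  SO₂ term: 0.0129·70.7^0.44·exp(0.046·76-0.2774) = 2.1
  Sd branch = 0.0175·Sd^0.57·e^(0.008·RH+0.085·T) = 1.333 μm/a
  sum: 2.1 + 1.333 → r_corr = 3.433 μm/a

r_corr = 3.43 μm/a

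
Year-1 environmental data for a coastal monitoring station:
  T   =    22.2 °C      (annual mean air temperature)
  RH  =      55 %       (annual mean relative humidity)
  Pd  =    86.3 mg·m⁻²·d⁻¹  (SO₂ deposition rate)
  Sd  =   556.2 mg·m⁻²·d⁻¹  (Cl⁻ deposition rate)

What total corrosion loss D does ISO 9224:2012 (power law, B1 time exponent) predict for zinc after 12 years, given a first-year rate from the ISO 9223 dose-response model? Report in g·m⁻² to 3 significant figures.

zinc: T>10 °C ⇒ hinge -0.071·(22.2−10) = -0.8662
  Pd branch = 0.0129·Pd^0.44·e^(0.046·RH+f) = 0.4842 μm/a
  Cl⁻ term: 0.0175·556.2^0.57·exp(0.008·55+0.085·22.2) = 6.583
  sum: 0.4842 + 6.583 → r_corr = 7.067 μm/a
Long-term exponent b (ISO 9224 Table 2, B1) = 0.813
  D(12) = 7.067 × 12^0.813 = 7.067 × 7.54 = 53.29 μm
  Mass loss = 53.29 μm × 7.14 g/cm³ = 380.5 g·m⁻²

D(12) = 380 g·m⁻²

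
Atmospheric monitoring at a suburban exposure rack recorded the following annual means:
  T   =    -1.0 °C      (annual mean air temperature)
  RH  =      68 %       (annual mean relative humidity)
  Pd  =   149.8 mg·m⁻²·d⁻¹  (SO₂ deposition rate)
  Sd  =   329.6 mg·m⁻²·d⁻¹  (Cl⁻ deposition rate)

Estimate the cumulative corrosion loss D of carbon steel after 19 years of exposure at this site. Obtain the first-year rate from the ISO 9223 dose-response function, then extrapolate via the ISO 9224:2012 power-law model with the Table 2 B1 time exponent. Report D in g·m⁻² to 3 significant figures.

D(19) = 1.89e+03 g·m⁻²

carbon steel: temperature factor f = +0.150·(-11.0) = -1.6500
  Pd branch = 1.77·Pd^0.52·e^(0.02·RH+f) = 17.92 μm/a
  Cl⁻ term: 0.102·329.6^0.62·exp(0.033·68+0.04·-1.0) = 33.65
  r_corr = 17.92 + 33.65 = 51.56 μm/a
Long-term exponent b (ISO 9224 Table 2, B1) = 0.523
  D(19) = 51.56 × 19^0.523 = 51.56 × 4.664 = 240.5 μm
  Mass loss = 240.5 μm × 7.85 g/cm³ = 1888 g·m⁻²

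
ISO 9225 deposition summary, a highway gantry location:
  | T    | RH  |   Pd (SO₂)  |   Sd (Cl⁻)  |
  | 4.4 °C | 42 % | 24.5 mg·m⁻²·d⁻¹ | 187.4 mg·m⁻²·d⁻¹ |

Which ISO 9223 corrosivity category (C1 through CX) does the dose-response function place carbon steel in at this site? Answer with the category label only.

C2

carbon steel: f(T) = +0.150·(T−10) [T≤10 °C] = -0.8400
  sulphur-dioxide contribution → 9.34 μm/a
  chloride contribution → 12.48 μm/a
  ⇒ r_corr(carbon steel) = 21.82 μm/a
ISO 9223 Table 2 (carbon steel): 1.3 < 21.8 ≤ 25 μm/a ⇒ C2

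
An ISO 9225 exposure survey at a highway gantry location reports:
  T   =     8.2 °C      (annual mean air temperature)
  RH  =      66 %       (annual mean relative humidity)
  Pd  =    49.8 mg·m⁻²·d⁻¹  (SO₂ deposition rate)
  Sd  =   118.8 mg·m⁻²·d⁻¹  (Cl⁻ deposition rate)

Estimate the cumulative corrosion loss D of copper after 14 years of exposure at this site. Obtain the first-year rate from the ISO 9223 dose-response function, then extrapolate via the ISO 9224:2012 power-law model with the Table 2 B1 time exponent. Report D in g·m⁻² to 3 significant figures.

copper: temperature factor f = +0.126·(-1.8) = -0.2268
  sulphur-dioxide contribution → 0.5731 μm/a
  chloride contribution → 0.5988 μm/a
  total first-year rate 1.172 μm/a
Long-term exponent b (ISO 9224 Table 2, B1) = 0.667
  D(14) = 1.172 × 14^0.667 = 1.172 × 5.814 = 6.813 μm
  Mass loss = 6.813 μm × 8.96 g/cm³ = 61.05 g·m⁻²

D(14) = 61.0 g·m⁻²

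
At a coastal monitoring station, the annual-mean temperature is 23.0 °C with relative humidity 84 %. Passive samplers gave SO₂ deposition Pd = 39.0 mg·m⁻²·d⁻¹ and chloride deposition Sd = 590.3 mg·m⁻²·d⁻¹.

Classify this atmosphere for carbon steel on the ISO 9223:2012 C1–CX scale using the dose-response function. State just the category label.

CX

carbon steel: temperature factor f = -0.054·(13.0) = -0.7020
  sulphur-dioxide contribution → 31.63 μm/a
  chloride contribution → 213.8 μm/a
  ⇒ r_corr(carbon steel) = 245.5 μm/a
245 μm/a falls in (200, 700] for carbon steel → category CX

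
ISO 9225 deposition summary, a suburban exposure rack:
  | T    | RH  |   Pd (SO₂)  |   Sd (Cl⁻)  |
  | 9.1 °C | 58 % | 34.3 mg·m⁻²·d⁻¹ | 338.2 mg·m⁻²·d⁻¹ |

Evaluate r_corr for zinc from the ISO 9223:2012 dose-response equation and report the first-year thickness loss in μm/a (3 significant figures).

r_corr = 2.52 μm/a

zinc: T≤10 °C ⇒ hinge +0.038·(9.1−10) = -0.0342
  SO₂ term: 0.0129·34.3^0.44·exp(0.046·58-0.0342) = 0.8511
  Cl⁻ term: 0.0175·338.2^0.57·exp(0.008·58+0.085·9.1) = 1.668
  sum: 0.8511 + 1.668 → r_corr = 2.519 μm/a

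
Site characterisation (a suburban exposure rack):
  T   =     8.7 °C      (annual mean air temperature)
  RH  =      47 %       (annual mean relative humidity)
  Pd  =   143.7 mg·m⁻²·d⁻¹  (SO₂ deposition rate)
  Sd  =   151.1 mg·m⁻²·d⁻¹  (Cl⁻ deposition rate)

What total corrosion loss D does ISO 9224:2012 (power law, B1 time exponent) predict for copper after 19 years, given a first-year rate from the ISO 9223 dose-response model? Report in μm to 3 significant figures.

D(19) = 4.22 μm

copper: T≤10 °C ⇒ hinge +0.126·(8.7−10) = -0.1638
  Pd branch = 0.0053·Pd^0.26·e^(0.059·RH+f) = 0.262 μm/a
  Cl⁻ term: 0.01025·151.1^0.27·exp(0.036·47+0.049·8.7) = 0.3304
  sum: 0.262 + 0.3304 → r_corr = 0.5925 μm/a
Power-law: D(19) = r_corr · 19^0.667
  D(19) = 0.5925 × 19^0.667 = 0.5925 × 7.127 = 4.223 μm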